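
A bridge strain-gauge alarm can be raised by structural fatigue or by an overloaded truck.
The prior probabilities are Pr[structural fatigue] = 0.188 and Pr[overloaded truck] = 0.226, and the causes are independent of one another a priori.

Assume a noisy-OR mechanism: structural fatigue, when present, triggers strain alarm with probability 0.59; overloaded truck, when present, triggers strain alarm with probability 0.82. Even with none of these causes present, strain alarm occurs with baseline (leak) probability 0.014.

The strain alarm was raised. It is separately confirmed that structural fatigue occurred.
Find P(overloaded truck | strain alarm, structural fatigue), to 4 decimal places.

P(overloaded truck | strain alarm, structural fatigue) ≈ 0.3125

Under noisy-OR, P(strain alarm | causes) = 1 − (1−0.014)·∏(1−qᵢ) over the active causes.
Enumerate both values of overloaded truck and weight by the priors:
  P(strain alarm | structural fatigue) = 0.59574×0.774 + 0.927233×0.226
        = 0.461103 + 0.209555 = 0.670658
The terms with overloaded truck present sum to 0.209555, so
  P(overloaded truck | strain alarm, structural fatigue) = 0.209555 / 0.670658 ≈ 0.3125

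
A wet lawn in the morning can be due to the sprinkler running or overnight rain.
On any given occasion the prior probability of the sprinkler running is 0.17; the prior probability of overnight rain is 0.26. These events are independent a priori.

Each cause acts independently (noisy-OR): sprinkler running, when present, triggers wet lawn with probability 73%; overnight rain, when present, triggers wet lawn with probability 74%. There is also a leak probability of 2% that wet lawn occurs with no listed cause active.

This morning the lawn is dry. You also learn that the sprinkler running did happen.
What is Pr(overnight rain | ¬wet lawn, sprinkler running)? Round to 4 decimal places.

Pr(overnight rain | ¬wet lawn, sprinkler running) ≈ 0.0837

Under noisy-OR, P(wet lawn | causes) = 1 − (1−0.02)·∏(1−qᵢ) over the active causes.
Enumerate both values of overnight rain and weight by the priors:
  P(¬wet lawn | sprinkler running) = 0.2646×0.74 + 0.068796×0.26
        = 0.195804 + 0.017887 = 0.213691
The terms with overnight rain present sum to 0.017887, so
  P(overnight rain | ¬wet lawn, sprinkler running) = 0.017887 / 0.213691 ≈ 0.0837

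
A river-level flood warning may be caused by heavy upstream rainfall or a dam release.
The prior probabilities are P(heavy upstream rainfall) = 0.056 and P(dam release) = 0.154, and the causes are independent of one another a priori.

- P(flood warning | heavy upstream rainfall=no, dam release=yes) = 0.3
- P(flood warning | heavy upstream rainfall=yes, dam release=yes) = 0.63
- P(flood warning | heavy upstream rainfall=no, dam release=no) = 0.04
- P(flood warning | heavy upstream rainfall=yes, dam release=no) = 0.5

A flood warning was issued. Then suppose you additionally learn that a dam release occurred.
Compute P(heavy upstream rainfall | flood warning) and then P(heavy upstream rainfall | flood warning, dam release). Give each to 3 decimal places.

P(heavy upstream rainfall | flood warning) ≈ 0.278; P(heavy upstream rainfall | flood warning, dam release) ≈ 0.111

P(flood warning) = 0.04*0.944*0.846 + 0.3*0.944*0.154 + 0.5*0.056*0.846 + 0.63*0.056*0.154 = 0.031945 + 0.043613 + 0.023688 + 0.005433 = 0.104679
Of this, 0.029121 comes from 0.023688 + 0.005433 (the heavy upstream rainfall=true cases).
P(heavy upstream rainfall | flood warning) = 0.029121 / 0.104679 ≈ 0.278

With the extra evidence:
By total probability over both values of heavy upstream rainfall:
  P(flood warning | dam release) = 0.3*0.944 + 0.63*0.056
        = 0.283200 + 0.035280 = 0.318480
Configurations with heavy upstream rainfall contribute 0.035280, so
  P(heavy upstream rainfall | flood warning, dam release) = 0.035280 / 0.318480 ≈ 0.111
This is intercausal reasoning (explaining away): once dam release accounts for the flood warning, heavy upstream rainfall becomes less likely.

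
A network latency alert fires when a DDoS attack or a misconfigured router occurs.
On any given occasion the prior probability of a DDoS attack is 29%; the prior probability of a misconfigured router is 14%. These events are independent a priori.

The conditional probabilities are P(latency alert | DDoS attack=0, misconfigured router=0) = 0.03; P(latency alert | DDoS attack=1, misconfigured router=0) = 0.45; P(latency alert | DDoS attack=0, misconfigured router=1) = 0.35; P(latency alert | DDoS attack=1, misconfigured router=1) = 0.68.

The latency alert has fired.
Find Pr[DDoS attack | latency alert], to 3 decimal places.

Pr[DDoS attack | latency alert] ≈ 0.725

Sum P(latency alert|·) weighted by the priors over the 4 (DDoS attack, misconfigured router) configurations:
  P(latency alert) = 0.03·0.71·0.86 + 0.35·0.71·0.14 + 0.45·0.29·0.86 + 0.68·0.29·0.14
        = 0.018318 + 0.034790 + 0.112230 + 0.027608 = 0.192946
Keeping only the DDoS attack-present terms gives 0.139838, so
  P(DDoS attack | latency alert) = 0.139838 / 0.192946 ≈ 0.725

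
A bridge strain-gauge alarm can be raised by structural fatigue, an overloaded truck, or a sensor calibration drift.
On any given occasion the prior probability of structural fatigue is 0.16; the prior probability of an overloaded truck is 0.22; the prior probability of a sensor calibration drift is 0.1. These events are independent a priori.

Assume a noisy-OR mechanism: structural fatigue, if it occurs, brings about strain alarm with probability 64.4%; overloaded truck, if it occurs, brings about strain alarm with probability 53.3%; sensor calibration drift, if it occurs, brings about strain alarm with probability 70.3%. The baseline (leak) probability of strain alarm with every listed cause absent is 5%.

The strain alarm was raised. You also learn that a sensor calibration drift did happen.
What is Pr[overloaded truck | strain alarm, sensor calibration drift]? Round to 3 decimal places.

Pr[overloaded truck | strain alarm, sensor calibration drift] ≈ 0.250

Under noisy-OR, P(strain alarm | causes) = 1 − (1−0.05)·∏(1−qᵢ) over the active causes.
Enumerate the 4 (structural fatigue, overloaded truck) configurations and weight by the priors:
  P(strain alarm | sensor calibration drift) = 0.71785*0.84*0.78 + 0.868236*0.84*0.22 + 0.899555*0.16*0.78 + 0.953092*0.16*0.22
        = 0.470335 + 0.160450 + 0.112264 + 0.033549 = 0.776598
Configurations with overloaded truck contribute 0.193999, so
  P(overloaded truck | strain alarm, sensor calibration drift) = 0.193999 / 0.776598 ≈ 0.250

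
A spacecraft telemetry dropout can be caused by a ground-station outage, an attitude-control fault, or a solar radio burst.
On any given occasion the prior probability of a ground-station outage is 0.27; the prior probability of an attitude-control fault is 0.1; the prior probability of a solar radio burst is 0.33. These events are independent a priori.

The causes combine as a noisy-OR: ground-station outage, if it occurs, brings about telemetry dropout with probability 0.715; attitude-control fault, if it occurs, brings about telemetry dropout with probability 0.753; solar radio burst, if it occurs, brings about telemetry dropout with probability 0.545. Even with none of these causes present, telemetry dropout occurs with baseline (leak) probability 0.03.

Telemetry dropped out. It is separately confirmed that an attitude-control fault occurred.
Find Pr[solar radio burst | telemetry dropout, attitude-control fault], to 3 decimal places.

Pr[solar radio burst | telemetry dropout, attitude-control fault] ≈ 0.358

Under noisy-OR, P(telemetry dropout | causes) = 1 − (1−0.03)·∏(1−qᵢ) over the active causes.
For the numerator, keep only solar radio burst=true terms: 0.214639 + 0.086332 = 0.300971
The normalizing constant is 0.76041*0.73*0.67 + 0.890987*0.73*0.33 + 0.931717*0.27*0.67 + 0.968931*0.27*0.33 = 0.841436
Posterior = 0.300971 / 0.841436 ≈ 0.358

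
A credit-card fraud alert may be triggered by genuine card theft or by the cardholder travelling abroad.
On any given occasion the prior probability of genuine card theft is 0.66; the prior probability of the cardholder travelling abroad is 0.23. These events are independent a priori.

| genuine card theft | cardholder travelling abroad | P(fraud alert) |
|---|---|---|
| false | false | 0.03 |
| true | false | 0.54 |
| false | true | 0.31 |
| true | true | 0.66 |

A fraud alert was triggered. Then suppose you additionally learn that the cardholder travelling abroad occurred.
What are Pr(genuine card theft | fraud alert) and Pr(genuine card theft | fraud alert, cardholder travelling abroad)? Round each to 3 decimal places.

P(fraud alert) = 0.03*0.34*0.77 + 0.31*0.34*0.23 + 0.54*0.66*0.77 + 0.66*0.66*0.23 = 0.007854 + 0.024242 + 0.274428 + 0.100188 = 0.406712
Of this, 0.374616 comes from 0.274428 + 0.100188 (the genuine card theft=true cases).
P(genuine card theft | fraud alert) = 0.374616 / 0.406712 ≈ 0.921

With the extra evidence:
For the numerator, keep only genuine card theft=true terms: 0.66·0.66 = 0.435600
Normalizer over all consistent configurations: 0.31·0.34 + 0.66·0.66 = 0.541000
Posterior = 0.435600 / 0.541000 ≈ 0.805

Pr(genuine card theft | fraud alert) ≈ 0.921; Pr(genuine card theft | fraud alert, cardholder travelling abroad) ≈ 0.805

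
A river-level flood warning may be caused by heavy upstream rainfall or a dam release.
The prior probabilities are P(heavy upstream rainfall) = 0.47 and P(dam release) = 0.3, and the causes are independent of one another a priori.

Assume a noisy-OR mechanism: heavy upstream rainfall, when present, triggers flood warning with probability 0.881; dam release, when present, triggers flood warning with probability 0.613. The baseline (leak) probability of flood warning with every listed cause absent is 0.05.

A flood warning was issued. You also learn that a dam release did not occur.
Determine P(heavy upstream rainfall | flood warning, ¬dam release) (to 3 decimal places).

P(heavy upstream rainfall | flood warning, ¬dam release) ≈ 0.940

Under noisy-OR, P(flood warning | causes) = 1 − (1−0.05)·∏(1−qᵢ) over the active causes.
P(flood warning | ¬dam release) = 0.05*0.53 + 0.88695*0.47 = 0.026500 + 0.416866 = 0.443366
The heavy upstream rainfall-present share is 0.88695*0.47 = 0.416866.
Hence the posterior is 0.416866/0.443366 ≈ 0.940.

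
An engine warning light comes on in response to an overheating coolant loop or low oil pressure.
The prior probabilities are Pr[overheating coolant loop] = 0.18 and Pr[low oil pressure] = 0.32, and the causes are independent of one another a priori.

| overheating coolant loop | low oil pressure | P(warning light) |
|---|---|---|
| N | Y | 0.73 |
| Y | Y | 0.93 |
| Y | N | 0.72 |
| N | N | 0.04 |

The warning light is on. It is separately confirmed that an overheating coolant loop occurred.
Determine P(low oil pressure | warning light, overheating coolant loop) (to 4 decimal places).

P(low oil pressure | warning light, overheating coolant loop) ≈ 0.3780

Weight on low oil pressure=true, given the evidence: 0.93*0.32 = 0.297600
Denominator P(warning light | overheating coolant loop): 0.72*0.68 + 0.93*0.32 = 0.787200
Posterior = 0.297600 / 0.787200 ≈ 0.3780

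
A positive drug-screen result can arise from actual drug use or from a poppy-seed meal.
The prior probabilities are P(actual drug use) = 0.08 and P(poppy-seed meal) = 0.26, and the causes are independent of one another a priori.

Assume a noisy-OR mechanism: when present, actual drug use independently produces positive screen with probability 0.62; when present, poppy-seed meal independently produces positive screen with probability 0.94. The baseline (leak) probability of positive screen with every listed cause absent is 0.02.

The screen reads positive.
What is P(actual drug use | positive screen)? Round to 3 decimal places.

Under noisy-OR, P(positive screen | causes) = 1 − (1−0.02)·∏(1−qᵢ) over the active causes.
P(positive screen) = 0.02*0.92*0.74 + 0.9412*0.92*0.26 + 0.6276*0.08*0.74 + 0.977656*0.08*0.26 = 0.013616 + 0.225135 + 0.037154 + 0.020335 = 0.296240
Of this, 0.057489 comes from 0.037154 + 0.020335 (the actual drug use=true cases).
Hence the posterior is 0.057489/0.296240 ≈ 0.194.

P(actual drug use | positive screen) ≈ 0.194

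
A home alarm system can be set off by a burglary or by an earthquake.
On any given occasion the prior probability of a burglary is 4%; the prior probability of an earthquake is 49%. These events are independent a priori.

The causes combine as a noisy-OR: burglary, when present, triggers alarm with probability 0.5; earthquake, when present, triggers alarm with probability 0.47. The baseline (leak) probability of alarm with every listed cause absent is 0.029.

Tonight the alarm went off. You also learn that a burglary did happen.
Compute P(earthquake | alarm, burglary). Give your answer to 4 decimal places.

P(earthquake | alarm, burglary) ≈ 0.5810

Under noisy-OR, P(alarm | causes) = 1 − (1−0.029)·∏(1−qᵢ) over the active causes.
P(alarm | burglary) = 0.5145*0.51 + 0.742685*0.49 = 0.262395 + 0.363916 = 0.626311
Restricting to configurations with earthquake present: 0.742685*0.49 = 0.363916.
Hence the posterior is 0.363916/0.626311 ≈ 0.5810.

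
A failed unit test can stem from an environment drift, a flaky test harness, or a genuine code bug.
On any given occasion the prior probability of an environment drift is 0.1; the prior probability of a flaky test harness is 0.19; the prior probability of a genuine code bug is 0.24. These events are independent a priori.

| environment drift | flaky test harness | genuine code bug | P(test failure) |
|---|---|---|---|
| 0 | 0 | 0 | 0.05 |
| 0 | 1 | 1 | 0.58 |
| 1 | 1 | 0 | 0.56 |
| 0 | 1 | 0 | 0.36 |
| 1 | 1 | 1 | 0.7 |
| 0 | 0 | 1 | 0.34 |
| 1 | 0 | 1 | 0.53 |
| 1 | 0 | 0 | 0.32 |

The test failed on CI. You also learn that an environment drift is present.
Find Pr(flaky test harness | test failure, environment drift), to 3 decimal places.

Pr(flaky test harness | test failure, environment drift) ≈ 0.273

By total probability over the 4 (flaky test harness, genuine code bug) configurations:
  P(test failure | environment drift) = 0.32*0.81*0.76 + 0.53*0.81*0.24 + 0.56*0.19*0.76 + 0.7*0.19*0.24
        = 0.196992 + 0.103032 + 0.080864 + 0.031920 = 0.412808
Configurations with flaky test harness contribute 0.112784, so
  P(flaky test harness | test failure, environment drift) = 0.112784 / 0.412808 ≈ 0.273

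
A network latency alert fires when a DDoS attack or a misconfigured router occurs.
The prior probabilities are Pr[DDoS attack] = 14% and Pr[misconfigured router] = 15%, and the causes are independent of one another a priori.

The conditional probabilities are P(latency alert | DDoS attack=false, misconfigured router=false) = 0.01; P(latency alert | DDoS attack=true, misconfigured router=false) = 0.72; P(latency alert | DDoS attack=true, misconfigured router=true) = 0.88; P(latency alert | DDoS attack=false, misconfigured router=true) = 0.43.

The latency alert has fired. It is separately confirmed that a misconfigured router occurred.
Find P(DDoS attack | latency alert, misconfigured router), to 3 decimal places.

Sum P(latency alert|·) weighted by the priors over both values of DDoS attack:
  P(latency alert | misconfigured router) = 0.43×0.86 + 0.88×0.14
        = 0.369800 + 0.123200 = 0.493000
Keeping only the DDoS attack-present terms gives 0.123200, so
  P(DDoS attack | latency alert, misconfigured router) = 0.123200 / 0.493000 ≈ 0.250

P(DDoS attack | latency alert, misconfigured router) ≈ 0.250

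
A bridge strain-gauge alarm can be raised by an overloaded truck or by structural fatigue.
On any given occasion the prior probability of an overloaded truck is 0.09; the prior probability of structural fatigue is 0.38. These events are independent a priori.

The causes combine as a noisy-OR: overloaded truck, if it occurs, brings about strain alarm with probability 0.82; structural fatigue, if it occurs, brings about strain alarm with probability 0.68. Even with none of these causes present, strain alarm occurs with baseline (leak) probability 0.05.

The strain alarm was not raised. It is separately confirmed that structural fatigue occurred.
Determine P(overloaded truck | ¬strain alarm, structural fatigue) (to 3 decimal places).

P(overloaded truck | ¬strain alarm, structural fatigue) ≈ 0.017

Under noisy-OR, P(strain alarm | causes) = 1 − (1−0.05)·∏(1−qᵢ) over the active causes.
Weight on overloaded truck=true, given the evidence: 0.05472×0.09 = 0.004925
The normalizing constant is 0.304×0.91 + 0.05472×0.09 = 0.281565
Posterior = 0.004925 / 0.281565 ≈ 0.017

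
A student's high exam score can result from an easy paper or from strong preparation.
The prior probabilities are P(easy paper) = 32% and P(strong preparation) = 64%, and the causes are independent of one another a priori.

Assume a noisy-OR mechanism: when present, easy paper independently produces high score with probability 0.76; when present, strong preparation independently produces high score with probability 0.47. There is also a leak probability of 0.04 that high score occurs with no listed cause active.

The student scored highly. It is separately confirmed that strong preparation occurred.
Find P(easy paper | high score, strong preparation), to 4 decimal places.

Under noisy-OR, P(high score | causes) = 1 − (1−0.04)·∏(1−qᵢ) over the active causes.
P(high score | strong preparation) = 0.4912*0.68 + 0.877888*0.32 = 0.334016 + 0.280924 = 0.614940
Of this, 0.280924 comes from 0.877888*0.32 (the easy paper=true cases).
Hence the posterior is 0.280924/0.614940 ≈ 0.4568.

P(easy paper | high score, strong preparation) ≈ 0.4568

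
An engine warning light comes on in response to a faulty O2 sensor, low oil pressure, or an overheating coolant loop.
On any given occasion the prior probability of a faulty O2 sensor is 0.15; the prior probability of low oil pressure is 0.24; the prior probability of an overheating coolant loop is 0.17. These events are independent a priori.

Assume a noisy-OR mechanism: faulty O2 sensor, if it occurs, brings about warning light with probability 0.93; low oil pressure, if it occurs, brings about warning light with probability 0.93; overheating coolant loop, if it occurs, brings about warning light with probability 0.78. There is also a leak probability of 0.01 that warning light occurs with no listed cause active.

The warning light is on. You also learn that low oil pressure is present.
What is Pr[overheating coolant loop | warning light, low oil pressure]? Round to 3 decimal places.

Pr[overheating coolant loop | warning light, low oil pressure] ≈ 0.177

Under noisy-OR, P(warning light | causes) = 1 − (1−0.01)·∏(1−qᵢ) over the active causes.
Sum P(warning light|·) weighted by the priors over the 4 (faulty O2 sensor, overheating coolant loop) configurations:
  P(warning light | low oil pressure) = 0.9307·0.85·0.83 + 0.984754·0.85·0.17 + 0.995149·0.15·0.83 + 0.998933·0.15·0.17
        = 0.656609 + 0.142297 + 0.123896 + 0.025473 = 0.948275
The terms with overheating coolant loop present sum to 0.167770, so
  P(overheating coolant loop | warning light, low oil pressure) = 0.167770 / 0.948275 ≈ 0.177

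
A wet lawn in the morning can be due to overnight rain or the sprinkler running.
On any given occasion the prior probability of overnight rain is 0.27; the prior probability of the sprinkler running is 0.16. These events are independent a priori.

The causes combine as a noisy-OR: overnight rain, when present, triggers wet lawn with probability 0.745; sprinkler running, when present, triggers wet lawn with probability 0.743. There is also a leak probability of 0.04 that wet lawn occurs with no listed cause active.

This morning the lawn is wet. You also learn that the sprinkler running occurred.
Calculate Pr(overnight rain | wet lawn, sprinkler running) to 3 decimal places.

Under noisy-OR, P(wet lawn | causes) = 1 − (1−0.04)·∏(1−qᵢ) over the active causes.
By total probability over both values of overnight rain:
  P(wet lawn | sprinkler running) = 0.75328·0.73 + 0.937086·0.27
        = 0.549894 + 0.253013 = 0.802907
The terms with overnight rain present sum to 0.253013, so
  P(overnight rain | wet lawn, sprinkler running) = 0.253013 / 0.802907 ≈ 0.315

Pr(overnight rain | wet lawn, sprinkler running) ≈ 0.315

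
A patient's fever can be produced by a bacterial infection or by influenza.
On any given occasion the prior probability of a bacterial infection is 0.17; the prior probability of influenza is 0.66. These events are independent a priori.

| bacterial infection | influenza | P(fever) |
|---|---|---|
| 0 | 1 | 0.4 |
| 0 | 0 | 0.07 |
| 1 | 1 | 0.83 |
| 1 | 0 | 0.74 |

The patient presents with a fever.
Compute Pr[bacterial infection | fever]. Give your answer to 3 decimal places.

Weight on bacterial infection=true, given the evidence: 0.042772 + 0.093126 = 0.135898
Denominator P(fever): 0.07*0.83*0.34 + 0.4*0.83*0.66 + 0.74*0.17*0.34 + 0.83*0.17*0.66 = 0.374772
Posterior = 0.135898 / 0.374772 ≈ 0.363

Pr[bacterial infection | fever] ≈ 0.363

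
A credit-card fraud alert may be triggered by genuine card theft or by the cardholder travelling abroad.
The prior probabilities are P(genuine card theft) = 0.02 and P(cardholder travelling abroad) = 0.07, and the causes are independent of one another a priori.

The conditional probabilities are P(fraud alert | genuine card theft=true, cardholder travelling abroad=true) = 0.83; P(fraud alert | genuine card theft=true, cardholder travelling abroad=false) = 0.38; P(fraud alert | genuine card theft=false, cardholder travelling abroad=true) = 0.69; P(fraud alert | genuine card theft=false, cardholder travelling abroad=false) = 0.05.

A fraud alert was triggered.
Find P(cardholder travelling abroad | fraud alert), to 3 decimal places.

P(cardholder travelling abroad | fraud alert) ≈ 0.480

P(fraud alert) = 0.05·0.98·0.93 + 0.69·0.98·0.07 + 0.38·0.02·0.93 + 0.83·0.02·0.07 = 0.045570 + 0.047334 + 0.007068 + 0.001162 = 0.101134
Restricting to configurations with cardholder travelling abroad present: 0.047334 + 0.001162 = 0.048496.
P(cardholder travelling abroad | fraud alert) = 0.048496 / 0.101134 ≈ 0.480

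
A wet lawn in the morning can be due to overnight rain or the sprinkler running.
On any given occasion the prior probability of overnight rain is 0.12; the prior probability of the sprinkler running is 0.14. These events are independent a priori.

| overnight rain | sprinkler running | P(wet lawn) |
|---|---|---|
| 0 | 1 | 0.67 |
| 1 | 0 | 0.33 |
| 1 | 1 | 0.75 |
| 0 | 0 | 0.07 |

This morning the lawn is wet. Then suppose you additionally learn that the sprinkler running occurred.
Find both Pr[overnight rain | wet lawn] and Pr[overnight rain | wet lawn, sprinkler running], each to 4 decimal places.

P(wet lawn) = 0.07*0.88*0.86 + 0.67*0.88*0.14 + 0.33*0.12*0.86 + 0.75*0.12*0.14 = 0.052976 + 0.082544 + 0.034056 + 0.012600 = 0.182176
Restricting to configurations with overnight rain present: 0.034056 + 0.012600 = 0.046656.
So P(overnight rain | wet lawn) = 0.046656/0.182176 ≈ 0.2561.

Now also conditioning on sprinkler running=true:
P(wet lawn | sprinkler running) = 0.67·0.88 + 0.75·0.12 = 0.589600 + 0.090000 = 0.679600
Of this, 0.090000 comes from 0.75·0.12 (the overnight rain=true cases).
So P(overnight rain | wet lawn, sprinkler running) = 0.090000/0.679600 ≈ 0.1324.
— sprinkler running explains away the evidence for overnight rain.

Pr[overnight rain | wet lawn] ≈ 0.2561; Pr[overnight rain | wet lawn, sprinkler running] ≈ 0.1324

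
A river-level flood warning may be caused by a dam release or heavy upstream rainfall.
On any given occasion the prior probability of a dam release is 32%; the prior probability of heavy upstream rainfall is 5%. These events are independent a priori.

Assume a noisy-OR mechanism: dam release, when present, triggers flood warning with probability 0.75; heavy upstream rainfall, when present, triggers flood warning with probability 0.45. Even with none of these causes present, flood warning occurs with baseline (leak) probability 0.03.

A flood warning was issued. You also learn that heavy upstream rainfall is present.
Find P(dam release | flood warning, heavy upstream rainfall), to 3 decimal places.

Under noisy-OR, P(flood warning | causes) = 1 − (1−0.03)·∏(1−qᵢ) over the active causes.
Weight on dam release=true, given the evidence: 0.866625*0.32 = 0.277320
Normalizer over all consistent configurations: 0.4665*0.68 + 0.866625*0.32 = 0.594540
P(dam release | flood warning, heavy upstream rainfall) = 0.277320/0.594540 ≈ 0.466

P(dam release | flood warning, heavy upstream rainfall) ≈ 0.466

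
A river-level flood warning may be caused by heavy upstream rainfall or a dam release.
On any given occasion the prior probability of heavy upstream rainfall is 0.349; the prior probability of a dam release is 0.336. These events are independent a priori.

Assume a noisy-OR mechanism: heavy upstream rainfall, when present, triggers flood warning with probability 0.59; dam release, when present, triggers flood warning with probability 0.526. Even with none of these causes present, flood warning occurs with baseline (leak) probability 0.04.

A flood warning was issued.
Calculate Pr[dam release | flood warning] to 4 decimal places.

Under noisy-OR, P(flood warning | causes) = 1 − (1−0.04)·∏(1−qᵢ) over the active causes.
For the numerator, keep only dam release=true terms: 0.119202 + 0.095387 = 0.214589
The normalizing constant is 0.04·0.651·0.664 + 0.54496·0.651·0.336 + 0.6064·0.349·0.664 + 0.813434·0.349·0.336 = 0.372405
Posterior = 0.214589 / 0.372405 ≈ 0.5762

Pr[dam release | flood warning] ≈ 0.5762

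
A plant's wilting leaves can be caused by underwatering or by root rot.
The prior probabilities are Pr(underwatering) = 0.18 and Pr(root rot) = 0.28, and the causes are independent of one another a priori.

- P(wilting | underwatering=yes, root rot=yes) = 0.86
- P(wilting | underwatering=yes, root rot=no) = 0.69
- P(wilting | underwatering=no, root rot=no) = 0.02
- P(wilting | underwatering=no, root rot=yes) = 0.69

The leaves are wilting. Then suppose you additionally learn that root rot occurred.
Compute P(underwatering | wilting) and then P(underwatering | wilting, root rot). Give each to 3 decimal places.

Weight on underwatering=true, given the evidence: 0.089424 + 0.043344 = 0.132768
Denominator P(wilting): 0.02·0.82·0.72 + 0.69·0.82·0.28 + 0.69·0.18·0.72 + 0.86·0.18·0.28 = 0.303000
P(underwatering | wilting) = 0.132768/0.303000 ≈ 0.438

Now condition on the additional information:
For the numerator, keep only underwatering=true terms: 0.86×0.18 = 0.154800
The normalizing constant is 0.69×0.82 + 0.86×0.18 = 0.720600
Posterior = 0.154800 / 0.720600 ≈ 0.215

P(underwatering | wilting) ≈ 0.438; P(underwatering | wilting, root rot) ≈ 0.215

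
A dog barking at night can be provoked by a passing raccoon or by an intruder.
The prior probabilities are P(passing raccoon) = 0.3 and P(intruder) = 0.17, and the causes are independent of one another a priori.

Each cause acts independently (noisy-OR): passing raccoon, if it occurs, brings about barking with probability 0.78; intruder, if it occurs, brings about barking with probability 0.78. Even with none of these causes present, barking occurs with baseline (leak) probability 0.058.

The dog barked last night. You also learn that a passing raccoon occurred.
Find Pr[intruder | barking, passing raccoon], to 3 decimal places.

Pr[intruder | barking, passing raccoon] ≈ 0.198

Under noisy-OR, P(barking | causes) = 1 − (1−0.058)·∏(1−qᵢ) over the active causes.
By total probability over both values of intruder:
  P(barking | passing raccoon) = 0.79276*0.83 + 0.954407*0.17
        = 0.657991 + 0.162249 = 0.820240
The terms with intruder present sum to 0.162249, so
  P(intruder | barking, passing raccoon) = 0.162249 / 0.820240 ≈ 0.198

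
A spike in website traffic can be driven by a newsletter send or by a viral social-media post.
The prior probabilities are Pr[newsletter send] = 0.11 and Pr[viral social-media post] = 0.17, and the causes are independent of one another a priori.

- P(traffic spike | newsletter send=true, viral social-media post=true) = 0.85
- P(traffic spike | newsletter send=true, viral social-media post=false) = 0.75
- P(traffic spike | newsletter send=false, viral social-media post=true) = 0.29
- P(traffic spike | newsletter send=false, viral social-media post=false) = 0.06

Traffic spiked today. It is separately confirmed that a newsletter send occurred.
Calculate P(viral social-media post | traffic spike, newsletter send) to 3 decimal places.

P(viral social-media post | traffic spike, newsletter send) ≈ 0.188

P(traffic spike | newsletter send) = 0.75*0.83 + 0.85*0.17 = 0.622500 + 0.144500 = 0.767000
Of this, 0.144500 comes from 0.85*0.17 (the viral social-media post=true cases).
Hence the posterior is 0.144500/0.767000 ≈ 0.188.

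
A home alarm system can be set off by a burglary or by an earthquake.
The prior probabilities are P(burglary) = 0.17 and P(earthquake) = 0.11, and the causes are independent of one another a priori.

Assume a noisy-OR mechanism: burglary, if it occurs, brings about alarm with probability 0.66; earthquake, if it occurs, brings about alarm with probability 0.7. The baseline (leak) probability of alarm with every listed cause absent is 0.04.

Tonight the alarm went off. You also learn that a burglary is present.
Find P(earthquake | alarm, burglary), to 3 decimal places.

P(earthquake | alarm, burglary) ≈ 0.142

Under noisy-OR, P(alarm | causes) = 1 − (1−0.04)·∏(1−qᵢ) over the active causes.
Sum P(alarm|·) weighted by the priors over both values of earthquake:
  P(alarm | burglary) = 0.6736×0.89 + 0.90208×0.11
        = 0.599504 + 0.099229 = 0.698733
Keeping only the earthquake-present terms gives 0.099229, so
  P(earthquake | alarm, burglary) = 0.099229 / 0.698733 ≈ 0.142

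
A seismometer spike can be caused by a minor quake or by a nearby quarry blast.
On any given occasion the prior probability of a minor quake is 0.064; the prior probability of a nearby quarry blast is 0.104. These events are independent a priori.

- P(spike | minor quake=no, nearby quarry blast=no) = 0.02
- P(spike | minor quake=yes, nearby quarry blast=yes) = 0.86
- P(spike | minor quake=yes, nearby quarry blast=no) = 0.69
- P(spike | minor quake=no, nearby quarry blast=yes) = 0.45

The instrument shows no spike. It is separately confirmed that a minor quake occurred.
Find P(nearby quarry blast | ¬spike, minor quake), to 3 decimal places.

Sum P(¬spike|·) weighted by the priors over both values of nearby quarry blast:
  P(¬spike | minor quake) = 0.31·0.896 + 0.14·0.104
        = 0.277760 + 0.014560 = 0.292320
Configurations with nearby quarry blast contribute 0.014560, so
  P(nearby quarry blast | ¬spike, minor quake) = 0.014560 / 0.292320 ≈ 0.050

P(nearby quarry blast | ¬spike, minor quake) ≈ 0.050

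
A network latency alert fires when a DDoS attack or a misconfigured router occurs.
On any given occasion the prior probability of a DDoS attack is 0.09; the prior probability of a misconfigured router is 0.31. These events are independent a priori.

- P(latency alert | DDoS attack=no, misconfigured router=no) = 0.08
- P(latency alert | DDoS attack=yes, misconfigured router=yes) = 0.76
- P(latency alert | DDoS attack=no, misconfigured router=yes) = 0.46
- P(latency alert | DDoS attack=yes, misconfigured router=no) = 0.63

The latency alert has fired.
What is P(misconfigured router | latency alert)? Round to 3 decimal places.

P(latency alert) = 0.08*0.91*0.69 + 0.46*0.91*0.31 + 0.63*0.09*0.69 + 0.76*0.09*0.31 = 0.050232 + 0.129766 + 0.039123 + 0.021204 = 0.240325
The misconfigured router-present share is 0.129766 + 0.021204 = 0.150970.
So P(misconfigured router | latency alert) = 0.150970/0.240325 ≈ 0.628.

P(misconfigured router | latency alert) ≈ 0.628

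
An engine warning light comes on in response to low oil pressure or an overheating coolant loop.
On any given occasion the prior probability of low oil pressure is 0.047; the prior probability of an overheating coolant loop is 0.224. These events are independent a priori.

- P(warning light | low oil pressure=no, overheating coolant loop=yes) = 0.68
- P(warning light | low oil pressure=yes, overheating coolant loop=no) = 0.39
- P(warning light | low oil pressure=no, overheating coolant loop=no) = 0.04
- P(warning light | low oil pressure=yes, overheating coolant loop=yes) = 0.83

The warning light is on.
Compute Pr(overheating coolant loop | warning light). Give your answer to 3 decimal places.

Enumerate the 4 (low oil pressure, overheating coolant loop) configurations and weight by the priors:
  P(warning light) = 0.04·0.953·0.776 + 0.68·0.953·0.224 + 0.39·0.047·0.776 + 0.83·0.047·0.224
        = 0.029581 + 0.145161 + 0.014224 + 0.008738 = 0.197704
Configurations with overheating coolant loop contribute 0.153899, so
  P(overheating coolant loop | warning light) = 0.153899 / 0.197704 ≈ 0.778

Pr(overheating coolant loop | warning light) ≈ 0.778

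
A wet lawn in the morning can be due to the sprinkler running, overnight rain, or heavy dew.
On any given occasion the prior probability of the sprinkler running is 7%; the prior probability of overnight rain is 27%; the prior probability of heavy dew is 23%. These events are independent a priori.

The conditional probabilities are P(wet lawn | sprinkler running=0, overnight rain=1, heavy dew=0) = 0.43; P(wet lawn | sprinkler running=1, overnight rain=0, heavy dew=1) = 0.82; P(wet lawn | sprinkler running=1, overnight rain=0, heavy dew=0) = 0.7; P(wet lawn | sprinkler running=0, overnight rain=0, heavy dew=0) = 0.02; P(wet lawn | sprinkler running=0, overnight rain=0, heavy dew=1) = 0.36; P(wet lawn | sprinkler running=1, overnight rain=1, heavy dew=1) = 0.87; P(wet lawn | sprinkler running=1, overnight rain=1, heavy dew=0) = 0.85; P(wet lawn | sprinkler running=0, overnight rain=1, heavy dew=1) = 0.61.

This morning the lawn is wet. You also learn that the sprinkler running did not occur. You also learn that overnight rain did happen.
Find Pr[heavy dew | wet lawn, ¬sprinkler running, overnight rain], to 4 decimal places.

Pr[heavy dew | wet lawn, ¬sprinkler running, overnight rain] ≈ 0.2976

By total probability over both values of heavy dew:
  P(wet lawn | ¬sprinkler running, overnight rain) = 0.43*0.77 + 0.61*0.23
        = 0.331100 + 0.140300 = 0.471400
The terms with heavy dew present sum to 0.140300, so
  P(heavy dew | wet lawn, ¬sprinkler running, overnight rain) = 0.140300 / 0.471400 ≈ 0.2976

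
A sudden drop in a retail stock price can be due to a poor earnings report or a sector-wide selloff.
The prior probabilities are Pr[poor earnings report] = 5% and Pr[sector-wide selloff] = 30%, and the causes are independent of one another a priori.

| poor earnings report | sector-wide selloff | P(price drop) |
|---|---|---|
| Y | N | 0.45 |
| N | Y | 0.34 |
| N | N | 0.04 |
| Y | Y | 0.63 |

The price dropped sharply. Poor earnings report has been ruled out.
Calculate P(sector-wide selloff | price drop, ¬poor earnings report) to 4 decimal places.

P(sector-wide selloff | price drop, ¬poor earnings report) ≈ 0.7846

By total probability over both values of sector-wide selloff:
  P(price drop | ¬poor earnings report) = 0.04*0.7 + 0.34*0.3
        = 0.028000 + 0.102000 = 0.130000
The terms with sector-wide selloff present sum to 0.102000, so
  P(sector-wide selloff | price drop, ¬poor earnings report) = 0.102000 / 0.130000 ≈ 0.7846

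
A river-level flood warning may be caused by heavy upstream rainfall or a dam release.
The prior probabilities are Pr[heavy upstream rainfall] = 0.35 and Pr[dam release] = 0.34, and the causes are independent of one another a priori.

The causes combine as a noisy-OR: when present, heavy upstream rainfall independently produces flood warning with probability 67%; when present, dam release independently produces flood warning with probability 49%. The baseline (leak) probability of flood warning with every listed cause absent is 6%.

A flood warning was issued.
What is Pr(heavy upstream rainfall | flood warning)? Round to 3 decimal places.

Pr(heavy upstream rainfall | flood warning) ≈ 0.648

Under noisy-OR, P(flood warning | causes) = 1 − (1−0.06)·∏(1−qᵢ) over the active causes.
Sum P(flood warning|·) weighted by the priors over the 4 (heavy upstream rainfall, dam release) configurations:
  P(flood warning) = 0.06×0.65×0.66 + 0.5206×0.65×0.34 + 0.6898×0.35×0.66 + 0.841798×0.35×0.34
        = 0.025740 + 0.115053 + 0.159344 + 0.100174 = 0.400311
Configurations with heavy upstream rainfall contribute 0.259518, so
  P(heavy upstream rainfall | flood warning) = 0.259518 / 0.400311 ≈ 0.648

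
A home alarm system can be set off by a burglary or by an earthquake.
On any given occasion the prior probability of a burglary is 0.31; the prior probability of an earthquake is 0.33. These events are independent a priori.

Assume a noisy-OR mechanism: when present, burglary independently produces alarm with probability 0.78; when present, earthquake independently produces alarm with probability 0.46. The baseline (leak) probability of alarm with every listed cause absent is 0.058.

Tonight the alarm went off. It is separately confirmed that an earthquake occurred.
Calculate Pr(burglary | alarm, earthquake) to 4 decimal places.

Pr(burglary | alarm, earthquake) ≈ 0.4482

Under noisy-OR, P(alarm | causes) = 1 − (1−0.058)·∏(1−qᵢ) over the active causes.
P(alarm | earthquake) = 0.49132*0.69 + 0.88809*0.31 = 0.339011 + 0.275308 = 0.614319
Restricting to configurations with burglary present: 0.88809*0.31 = 0.275308.
Hence the posterior is 0.275308/0.614319 ≈ 0.4482.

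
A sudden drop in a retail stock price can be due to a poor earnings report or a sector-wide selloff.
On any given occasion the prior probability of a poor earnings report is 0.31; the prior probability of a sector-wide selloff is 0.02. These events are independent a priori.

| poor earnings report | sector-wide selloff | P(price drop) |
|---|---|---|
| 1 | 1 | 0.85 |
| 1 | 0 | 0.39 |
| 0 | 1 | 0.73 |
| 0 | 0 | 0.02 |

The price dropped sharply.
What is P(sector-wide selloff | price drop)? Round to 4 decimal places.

Enumerate the 4 (poor earnings report, sector-wide selloff) configurations and weight by the priors:
  P(price drop) = 0.02*0.69*0.98 + 0.73*0.69*0.02 + 0.39*0.31*0.98 + 0.85*0.31*0.02
        = 0.013524 + 0.010074 + 0.118482 + 0.005270 = 0.147350
Configurations with sector-wide selloff contribute 0.015344, so
  P(sector-wide selloff | price drop) = 0.015344 / 0.147350 ≈ 0.1041

P(sector-wide selloff | price drop) ≈ 0.1041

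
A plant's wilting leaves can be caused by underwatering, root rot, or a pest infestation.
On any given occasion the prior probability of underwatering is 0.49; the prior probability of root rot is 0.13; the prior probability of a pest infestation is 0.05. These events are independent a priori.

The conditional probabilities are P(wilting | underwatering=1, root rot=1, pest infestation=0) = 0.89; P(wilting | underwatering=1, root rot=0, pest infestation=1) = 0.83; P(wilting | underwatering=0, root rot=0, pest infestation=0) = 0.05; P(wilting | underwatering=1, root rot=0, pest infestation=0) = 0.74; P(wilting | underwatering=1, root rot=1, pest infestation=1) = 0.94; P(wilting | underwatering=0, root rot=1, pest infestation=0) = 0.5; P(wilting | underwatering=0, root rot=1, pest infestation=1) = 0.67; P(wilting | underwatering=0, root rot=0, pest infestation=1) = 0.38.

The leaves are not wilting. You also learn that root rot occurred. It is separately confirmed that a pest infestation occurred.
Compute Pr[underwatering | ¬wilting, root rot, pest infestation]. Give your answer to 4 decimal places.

Pr[underwatering | ¬wilting, root rot, pest infestation] ≈ 0.1487

By total probability over both values of underwatering:
  P(¬wilting | root rot, pest infestation) = 0.33*0.51 + 0.06*0.49
        = 0.168300 + 0.029400 = 0.197700
Keeping only the underwatering-present terms gives 0.029400, so
  P(underwatering | ¬wilting, root rot, pest infestation) = 0.029400 / 0.197700 ≈ 0.1487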